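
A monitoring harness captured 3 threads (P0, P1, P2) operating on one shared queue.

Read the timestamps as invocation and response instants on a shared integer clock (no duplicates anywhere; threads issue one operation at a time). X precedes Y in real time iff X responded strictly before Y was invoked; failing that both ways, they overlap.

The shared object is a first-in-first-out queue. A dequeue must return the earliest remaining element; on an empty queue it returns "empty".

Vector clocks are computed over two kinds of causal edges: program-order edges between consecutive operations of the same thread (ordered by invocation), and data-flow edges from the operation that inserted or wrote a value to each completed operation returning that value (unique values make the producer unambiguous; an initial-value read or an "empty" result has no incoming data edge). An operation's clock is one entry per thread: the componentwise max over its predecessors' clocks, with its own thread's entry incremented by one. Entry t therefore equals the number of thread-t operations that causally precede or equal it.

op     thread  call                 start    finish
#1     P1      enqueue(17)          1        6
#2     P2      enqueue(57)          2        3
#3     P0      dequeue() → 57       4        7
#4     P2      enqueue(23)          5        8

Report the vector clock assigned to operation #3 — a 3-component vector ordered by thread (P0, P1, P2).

(1, 0, 1)

#2, invoked 2, has no incoming edges; only P2's bump applies → (0, 0, 1)
#1, invoked 1, has no incoming edges; only P1's bump applies → (0, 1, 0)
merge at #4 (invoked 5): VC(#2)=(0, 0, 1), own-thread bump on P2 → (0, 0, 2)
merge at #3 (invoked 4): VC(#2)=(0, 0, 1), own-thread bump on P0 → (1, 0, 1)
target: VC(#3) = (1, 0, 1)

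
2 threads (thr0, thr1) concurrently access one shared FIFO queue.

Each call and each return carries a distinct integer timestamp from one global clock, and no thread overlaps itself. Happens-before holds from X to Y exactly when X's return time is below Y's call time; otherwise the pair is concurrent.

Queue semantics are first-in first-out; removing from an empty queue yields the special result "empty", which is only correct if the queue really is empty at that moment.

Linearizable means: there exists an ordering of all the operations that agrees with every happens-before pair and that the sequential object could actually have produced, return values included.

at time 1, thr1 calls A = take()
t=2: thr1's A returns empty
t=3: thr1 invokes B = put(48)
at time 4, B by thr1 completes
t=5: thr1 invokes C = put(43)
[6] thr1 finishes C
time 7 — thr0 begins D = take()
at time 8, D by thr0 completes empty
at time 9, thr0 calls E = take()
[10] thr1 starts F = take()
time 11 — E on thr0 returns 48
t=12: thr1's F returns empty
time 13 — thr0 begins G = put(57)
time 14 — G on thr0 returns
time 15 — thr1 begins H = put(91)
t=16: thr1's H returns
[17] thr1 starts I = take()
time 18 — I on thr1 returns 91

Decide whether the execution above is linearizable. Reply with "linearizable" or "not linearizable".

cut after 7 events: linearizable; cut after 8 events (D responds, time 8): not linearizable
a single order respects real time; the 4 completed FIFO queue operations fail replay along it
e.g. A, B, C, D: illegal at step 4, since D take() → empty cannot apply there

not linearizable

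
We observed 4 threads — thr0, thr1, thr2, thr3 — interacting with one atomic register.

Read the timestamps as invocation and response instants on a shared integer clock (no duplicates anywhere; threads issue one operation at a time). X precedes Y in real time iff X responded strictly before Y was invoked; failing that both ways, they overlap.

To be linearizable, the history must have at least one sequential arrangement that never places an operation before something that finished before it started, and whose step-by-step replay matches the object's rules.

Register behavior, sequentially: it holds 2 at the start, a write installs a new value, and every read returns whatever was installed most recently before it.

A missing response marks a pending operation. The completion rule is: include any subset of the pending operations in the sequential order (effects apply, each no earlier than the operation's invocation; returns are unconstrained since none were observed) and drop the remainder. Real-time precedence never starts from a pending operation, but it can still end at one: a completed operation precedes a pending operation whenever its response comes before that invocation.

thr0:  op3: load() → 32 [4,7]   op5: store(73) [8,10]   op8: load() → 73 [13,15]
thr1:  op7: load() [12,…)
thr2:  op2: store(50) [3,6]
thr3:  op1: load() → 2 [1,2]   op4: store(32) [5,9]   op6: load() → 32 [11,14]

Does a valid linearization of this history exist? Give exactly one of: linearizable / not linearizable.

not linearizable

through event 13 a valid linearization exists; event 14 (op6 responding at time 14) ends that
every one of the 8 real-time-consistent orders over 6 completed atomic register ops fails the sequential spec
include/drop combinations of the 2 pending operations (op7, op8) were all tried; none helps
take op1, op2, op3, op4, op5, op6 (pending dropped): step 3 already fails, because op3 load() → 32 cannot occur there
take op1, op2, op3, op5, op4, op6 (pending dropped): step 3 already fails, because op3 load() → 32 cannot occur there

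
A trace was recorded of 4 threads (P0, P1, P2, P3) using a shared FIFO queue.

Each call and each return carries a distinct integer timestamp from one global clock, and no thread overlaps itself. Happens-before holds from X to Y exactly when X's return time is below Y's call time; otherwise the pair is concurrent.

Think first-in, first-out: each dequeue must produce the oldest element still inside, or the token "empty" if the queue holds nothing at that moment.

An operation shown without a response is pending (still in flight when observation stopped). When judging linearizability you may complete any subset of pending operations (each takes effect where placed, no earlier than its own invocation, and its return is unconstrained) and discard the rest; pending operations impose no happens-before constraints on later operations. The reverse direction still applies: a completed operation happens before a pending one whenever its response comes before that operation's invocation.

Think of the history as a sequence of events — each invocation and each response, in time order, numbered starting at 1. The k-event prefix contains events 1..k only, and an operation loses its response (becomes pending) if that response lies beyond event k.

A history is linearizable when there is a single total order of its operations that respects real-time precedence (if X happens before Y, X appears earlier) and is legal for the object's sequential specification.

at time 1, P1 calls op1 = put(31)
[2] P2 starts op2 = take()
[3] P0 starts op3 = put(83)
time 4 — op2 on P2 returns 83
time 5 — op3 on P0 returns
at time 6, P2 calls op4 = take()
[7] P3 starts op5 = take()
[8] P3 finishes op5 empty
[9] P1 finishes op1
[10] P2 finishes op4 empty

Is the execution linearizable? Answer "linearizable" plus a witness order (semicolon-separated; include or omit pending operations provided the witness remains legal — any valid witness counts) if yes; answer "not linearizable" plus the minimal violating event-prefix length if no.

1. op3 put(83), leaving queue <83>
2. op2 take() → 83, leaving queue <>
3. op4 take() → empty, leaving queue <>
4. op5 take() → empty, leaving queue <>
5. op1 put(31), leaving queue <31>

linearizable — witness: op3; op2; op4; op5; op1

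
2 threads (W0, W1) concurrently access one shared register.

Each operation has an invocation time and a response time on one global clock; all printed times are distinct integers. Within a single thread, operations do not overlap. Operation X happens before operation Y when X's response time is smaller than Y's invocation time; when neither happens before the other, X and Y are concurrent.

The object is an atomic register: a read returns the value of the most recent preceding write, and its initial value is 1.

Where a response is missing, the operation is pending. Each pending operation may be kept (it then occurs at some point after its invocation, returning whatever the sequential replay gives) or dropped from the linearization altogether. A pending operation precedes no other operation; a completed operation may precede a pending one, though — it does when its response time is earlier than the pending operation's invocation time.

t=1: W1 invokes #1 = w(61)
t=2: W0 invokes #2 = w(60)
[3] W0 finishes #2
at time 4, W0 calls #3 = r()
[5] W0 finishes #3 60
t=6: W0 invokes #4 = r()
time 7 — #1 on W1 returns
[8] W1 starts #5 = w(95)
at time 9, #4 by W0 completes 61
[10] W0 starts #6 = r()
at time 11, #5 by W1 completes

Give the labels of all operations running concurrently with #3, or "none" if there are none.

#1

overlap test against #3 [4,5]: concurrent iff the interval meets 4..5
#1 [1,7]: concurrent
#2 [2,3]: before
#4 [6,9]: after
#5 [8,11]: after
#6 [10,…): after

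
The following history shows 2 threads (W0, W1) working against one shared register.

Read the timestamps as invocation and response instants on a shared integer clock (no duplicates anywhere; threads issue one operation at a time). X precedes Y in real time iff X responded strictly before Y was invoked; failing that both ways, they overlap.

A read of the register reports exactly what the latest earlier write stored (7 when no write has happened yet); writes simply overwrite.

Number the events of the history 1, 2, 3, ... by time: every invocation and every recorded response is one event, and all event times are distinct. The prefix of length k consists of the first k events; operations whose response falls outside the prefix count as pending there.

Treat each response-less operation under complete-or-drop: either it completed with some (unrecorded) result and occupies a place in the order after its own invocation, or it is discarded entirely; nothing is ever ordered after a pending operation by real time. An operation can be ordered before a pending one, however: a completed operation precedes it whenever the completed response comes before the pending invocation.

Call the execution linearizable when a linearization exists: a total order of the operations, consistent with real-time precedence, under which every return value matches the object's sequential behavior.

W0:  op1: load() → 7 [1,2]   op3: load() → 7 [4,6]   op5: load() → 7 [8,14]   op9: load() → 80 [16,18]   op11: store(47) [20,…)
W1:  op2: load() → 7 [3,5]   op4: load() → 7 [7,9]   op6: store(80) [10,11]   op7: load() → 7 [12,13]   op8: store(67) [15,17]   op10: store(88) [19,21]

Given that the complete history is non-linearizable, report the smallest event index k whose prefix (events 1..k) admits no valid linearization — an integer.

13

events 1..12 are linearizable, e.g. via op1, op2, op3, op4, op5, op6:
1. op1 load() → 7, leaving value 7
2. op2 load() → 7, leaving value 7
3. op3 load() → 7, leaving value 7
4. op4 load() → 7, leaving value 7
5. op5 load() (pending, included), leaving value 7
6. op6 store(80), leaving value 80
include event 13 — op7 responding at 13 — and every candidate order breaks
include/drop combinations of the 1 pending operation (op5) were all tried; none helps
sample order op1, op2, op3, op4, op6, op7 (pending dropped) stalls at step 6 — op7 load() → 7 has no legal effect
sample order op1, op3, op2, op4, op6, op7 (pending dropped) stalls at step 6 — op7 load() → 7 has no legal effect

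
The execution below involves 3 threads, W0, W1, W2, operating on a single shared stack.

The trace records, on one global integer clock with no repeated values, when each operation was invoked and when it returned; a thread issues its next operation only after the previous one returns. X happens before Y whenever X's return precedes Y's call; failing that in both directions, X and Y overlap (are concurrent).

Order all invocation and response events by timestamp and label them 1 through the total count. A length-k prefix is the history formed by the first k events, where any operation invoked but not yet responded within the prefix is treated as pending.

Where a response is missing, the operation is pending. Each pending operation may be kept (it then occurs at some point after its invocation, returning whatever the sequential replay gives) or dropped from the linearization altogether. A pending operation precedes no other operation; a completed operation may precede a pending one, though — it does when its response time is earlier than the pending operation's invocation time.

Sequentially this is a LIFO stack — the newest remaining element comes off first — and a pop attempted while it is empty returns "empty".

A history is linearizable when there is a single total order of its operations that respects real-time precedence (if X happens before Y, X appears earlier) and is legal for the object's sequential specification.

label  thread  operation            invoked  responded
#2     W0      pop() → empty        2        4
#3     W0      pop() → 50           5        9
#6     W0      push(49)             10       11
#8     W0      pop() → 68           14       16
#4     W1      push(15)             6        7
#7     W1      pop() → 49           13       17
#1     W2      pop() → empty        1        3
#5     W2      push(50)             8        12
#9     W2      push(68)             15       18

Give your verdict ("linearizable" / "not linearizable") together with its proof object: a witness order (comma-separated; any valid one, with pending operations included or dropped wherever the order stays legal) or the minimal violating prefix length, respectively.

1. #1 pop() → empty, leaving stack <>
2. #2 pop() → empty, leaving stack <>
3. #4 push(15), leaving stack <15>
4. #5 push(50), leaving stack <15,50>
5. #3 pop() → 50, leaving stack <15>
6. #6 push(49), leaving stack <15,49>
7. #7 pop() → 49, leaving stack <15>
8. #9 push(68), leaving stack <15,68>
9. #8 pop() → 68, leaving stack <15>

linearizable — witness: #1, #2, #4, #5, #3, #6, #7, #9, #8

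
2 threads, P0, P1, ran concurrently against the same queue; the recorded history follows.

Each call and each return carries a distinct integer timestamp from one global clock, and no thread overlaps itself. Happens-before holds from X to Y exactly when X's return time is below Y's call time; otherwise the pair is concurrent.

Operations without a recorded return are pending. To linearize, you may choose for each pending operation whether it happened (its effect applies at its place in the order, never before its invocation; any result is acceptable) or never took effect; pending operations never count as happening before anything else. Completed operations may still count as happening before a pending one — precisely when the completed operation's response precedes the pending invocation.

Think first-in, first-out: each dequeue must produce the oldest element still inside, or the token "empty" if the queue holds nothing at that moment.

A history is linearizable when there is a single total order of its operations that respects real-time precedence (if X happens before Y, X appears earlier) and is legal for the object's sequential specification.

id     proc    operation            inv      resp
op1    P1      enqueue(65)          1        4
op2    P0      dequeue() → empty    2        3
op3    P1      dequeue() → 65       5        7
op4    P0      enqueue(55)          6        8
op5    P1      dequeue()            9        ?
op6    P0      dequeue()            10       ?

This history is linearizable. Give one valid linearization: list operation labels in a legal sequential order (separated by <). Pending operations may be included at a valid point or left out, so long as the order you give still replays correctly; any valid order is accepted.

op2 < op1 < op3 < op4

1. op2 dequeue() → empty, leaving queue <>
2. op1 enqueue(65), leaving queue <65>
3. op3 dequeue() → 65, leaving queue <>
4. op4 enqueue(55), leaving queue <55>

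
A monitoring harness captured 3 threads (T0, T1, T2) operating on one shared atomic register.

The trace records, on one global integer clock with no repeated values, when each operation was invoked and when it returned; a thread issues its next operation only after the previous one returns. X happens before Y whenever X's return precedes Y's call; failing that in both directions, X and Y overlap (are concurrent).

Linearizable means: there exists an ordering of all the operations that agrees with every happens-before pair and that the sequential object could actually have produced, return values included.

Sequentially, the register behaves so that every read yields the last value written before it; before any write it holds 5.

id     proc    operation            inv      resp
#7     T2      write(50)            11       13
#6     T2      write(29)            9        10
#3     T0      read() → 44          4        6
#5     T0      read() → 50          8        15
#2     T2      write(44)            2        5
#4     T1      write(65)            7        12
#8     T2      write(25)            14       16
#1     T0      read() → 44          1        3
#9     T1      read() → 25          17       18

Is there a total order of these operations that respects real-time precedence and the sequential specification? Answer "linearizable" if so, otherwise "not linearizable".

witness order: #2, #1, #3, #4, #6, #7, #5, #8, #9
step 1: #2 write(44) — value 44
step 2: #1 read() → 44 — value 44
step 3: #3 read() → 44 — value 44
step 4: #4 write(65) — value 65
step 5: #6 write(29) — value 29
step 6: #7 write(50) — value 50
step 7: #5 read() → 50 — value 50
step 8: #8 write(25) — value 25
step 9: #9 read() → 25 — value 25

linearizable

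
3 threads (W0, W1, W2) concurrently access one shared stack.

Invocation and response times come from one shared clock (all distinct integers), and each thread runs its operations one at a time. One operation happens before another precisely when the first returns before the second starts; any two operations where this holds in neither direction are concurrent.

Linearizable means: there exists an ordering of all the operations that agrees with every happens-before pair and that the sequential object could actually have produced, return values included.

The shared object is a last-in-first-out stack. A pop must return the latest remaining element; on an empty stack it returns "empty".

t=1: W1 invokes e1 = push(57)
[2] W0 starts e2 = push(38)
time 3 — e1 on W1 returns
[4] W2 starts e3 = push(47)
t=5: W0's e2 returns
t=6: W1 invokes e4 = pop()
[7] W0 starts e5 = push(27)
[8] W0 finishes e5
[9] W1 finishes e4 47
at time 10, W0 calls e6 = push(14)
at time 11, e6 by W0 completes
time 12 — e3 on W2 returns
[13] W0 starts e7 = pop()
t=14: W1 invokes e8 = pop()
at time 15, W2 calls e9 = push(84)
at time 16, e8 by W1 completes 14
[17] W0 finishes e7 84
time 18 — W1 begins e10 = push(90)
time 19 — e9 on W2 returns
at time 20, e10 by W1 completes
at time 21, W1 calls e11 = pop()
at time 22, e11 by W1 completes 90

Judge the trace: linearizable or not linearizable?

linearizable

witness order: e1, e2, e3, e4, e5, e6, e8, e9, e7, e10, e11
step 1: e1 push(57) — stack <57>
step 2: e2 push(38) — stack <57,38>
step 3: e3 push(47) — stack <57,38,47>
step 4: e4 pop() → 47 — stack <57,38>
step 5: e5 push(27) — stack <57,38,27>
step 6: e6 push(14) — stack <57,38,27,14>
step 7: e8 pop() → 14 — stack <57,38,27>
step 8: e9 push(84) — stack <57,38,27,84>
step 9: e7 pop() → 84 — stack <57,38,27>
step 10: e10 push(90) — stack <57,38,27,90>
step 11: e11 pop() → 90 — stack <57,38,27>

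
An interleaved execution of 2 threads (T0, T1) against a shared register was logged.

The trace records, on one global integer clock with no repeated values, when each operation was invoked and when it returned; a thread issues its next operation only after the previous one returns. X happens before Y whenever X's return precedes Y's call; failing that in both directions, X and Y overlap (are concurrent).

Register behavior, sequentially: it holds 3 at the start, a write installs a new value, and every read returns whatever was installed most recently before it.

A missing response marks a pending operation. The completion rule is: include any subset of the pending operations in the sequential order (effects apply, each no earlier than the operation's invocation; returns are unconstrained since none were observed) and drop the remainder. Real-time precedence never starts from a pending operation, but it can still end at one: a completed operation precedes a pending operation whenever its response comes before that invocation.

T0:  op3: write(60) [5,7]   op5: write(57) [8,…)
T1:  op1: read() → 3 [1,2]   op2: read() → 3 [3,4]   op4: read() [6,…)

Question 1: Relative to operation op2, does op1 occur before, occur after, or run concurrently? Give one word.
before

op1 spans [1,2], op2 spans [3,4]
resp(op1)=2 < inv(op2)=3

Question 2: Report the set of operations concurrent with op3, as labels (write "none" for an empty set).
op4

op3 spans [5,7]; an op avoiding the whole window 5..7 is ordered, any other is concurrent
op1 [1,2]: before
op2 [3,4]: before
op4 [6,…): concurrent
op5 [8,…): after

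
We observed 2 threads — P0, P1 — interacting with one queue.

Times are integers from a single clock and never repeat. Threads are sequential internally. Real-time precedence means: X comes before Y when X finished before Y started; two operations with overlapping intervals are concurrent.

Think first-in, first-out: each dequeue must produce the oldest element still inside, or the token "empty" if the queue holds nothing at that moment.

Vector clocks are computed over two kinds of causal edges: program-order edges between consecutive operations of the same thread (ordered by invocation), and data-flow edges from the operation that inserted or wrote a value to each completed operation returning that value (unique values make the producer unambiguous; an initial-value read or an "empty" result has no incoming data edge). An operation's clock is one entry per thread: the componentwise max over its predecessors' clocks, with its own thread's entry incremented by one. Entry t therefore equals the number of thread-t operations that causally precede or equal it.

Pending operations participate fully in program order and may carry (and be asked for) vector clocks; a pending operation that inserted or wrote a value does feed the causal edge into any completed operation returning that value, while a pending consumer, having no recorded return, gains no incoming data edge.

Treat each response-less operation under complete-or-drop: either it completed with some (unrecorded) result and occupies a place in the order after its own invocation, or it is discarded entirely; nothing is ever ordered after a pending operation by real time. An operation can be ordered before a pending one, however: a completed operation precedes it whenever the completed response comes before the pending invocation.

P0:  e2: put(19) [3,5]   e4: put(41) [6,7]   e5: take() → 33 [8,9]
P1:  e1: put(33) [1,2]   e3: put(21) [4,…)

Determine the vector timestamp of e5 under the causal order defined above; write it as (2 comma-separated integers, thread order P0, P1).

(3, 1)

no predecessors for e1 (invoked 1): P1 increments from zero → (0, 1)
no predecessors for e2 (invoked 3): P0 increments from zero → (1, 0)
e3, invoked 4, takes VC(e1)=(0, 1) under max, adds 1 for P1 → (0, 2)
e4, invoked 6, takes VC(e2)=(1, 0) under max, adds 1 for P0 → (2, 0)
e5, invoked 8, takes VC(e1)=(0, 1), VC(e4)=(2, 0) under max, adds 1 for P0 → (3, 1)
target: VC(e5) = (3, 1)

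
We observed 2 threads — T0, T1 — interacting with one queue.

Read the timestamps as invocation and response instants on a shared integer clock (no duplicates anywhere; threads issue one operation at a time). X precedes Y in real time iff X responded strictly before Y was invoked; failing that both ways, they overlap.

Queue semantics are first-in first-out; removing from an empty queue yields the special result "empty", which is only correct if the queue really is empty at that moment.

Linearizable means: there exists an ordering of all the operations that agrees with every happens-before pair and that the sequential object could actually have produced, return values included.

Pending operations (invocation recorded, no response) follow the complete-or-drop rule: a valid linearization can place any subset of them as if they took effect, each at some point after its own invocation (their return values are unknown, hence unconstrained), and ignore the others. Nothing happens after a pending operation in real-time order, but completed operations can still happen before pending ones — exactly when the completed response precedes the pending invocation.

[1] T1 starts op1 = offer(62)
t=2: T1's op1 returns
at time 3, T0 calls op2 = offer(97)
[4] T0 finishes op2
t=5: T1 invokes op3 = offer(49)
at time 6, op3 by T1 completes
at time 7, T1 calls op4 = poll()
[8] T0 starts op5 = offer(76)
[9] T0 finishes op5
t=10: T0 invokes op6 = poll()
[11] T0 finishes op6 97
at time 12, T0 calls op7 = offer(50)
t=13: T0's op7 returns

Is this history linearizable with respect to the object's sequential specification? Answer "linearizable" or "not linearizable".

linearizable

witness order: op1, op2, op3, op4, op5, op6, op7
after step 1 (op1 offer(62)): queue <62>
after step 2 (op2 offer(97)): queue <62,97>
after step 3 (op3 offer(49)): queue <62,97,49>
after step 4 (op4 poll() (pending, included)): queue <97,49>
after step 5 (op5 offer(76)): queue <97,49,76>
after step 6 (op6 poll() → 97): queue <49,76>
after step 7 (op7 offer(50)): queue <49,76,50>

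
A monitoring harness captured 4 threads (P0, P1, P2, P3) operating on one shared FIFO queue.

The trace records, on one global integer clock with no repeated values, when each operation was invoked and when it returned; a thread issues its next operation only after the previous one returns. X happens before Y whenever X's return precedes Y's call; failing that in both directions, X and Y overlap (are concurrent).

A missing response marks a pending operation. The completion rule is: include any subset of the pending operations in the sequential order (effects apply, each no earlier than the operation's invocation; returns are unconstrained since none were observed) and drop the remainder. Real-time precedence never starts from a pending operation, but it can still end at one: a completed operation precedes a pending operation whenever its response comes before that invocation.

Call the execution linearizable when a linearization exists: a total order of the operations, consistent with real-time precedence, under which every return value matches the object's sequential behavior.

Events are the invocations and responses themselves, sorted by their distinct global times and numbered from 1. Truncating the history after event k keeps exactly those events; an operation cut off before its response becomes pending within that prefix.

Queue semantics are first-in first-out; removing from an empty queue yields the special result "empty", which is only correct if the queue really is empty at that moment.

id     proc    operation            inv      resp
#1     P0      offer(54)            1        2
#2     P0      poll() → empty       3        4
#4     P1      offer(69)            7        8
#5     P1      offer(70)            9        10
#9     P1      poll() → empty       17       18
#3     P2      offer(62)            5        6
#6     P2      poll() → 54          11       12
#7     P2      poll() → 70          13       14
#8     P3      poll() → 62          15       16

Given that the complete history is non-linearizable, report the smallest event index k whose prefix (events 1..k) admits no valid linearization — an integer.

events 1..3 are linearizable, e.g. via #1:
after step 1 (#1 offer(54)): queue <54>
event 4 — #2's response, time 4 — after it, nothing linearizes
sample order #1, #2 stalls at step 2 — #2 poll() → empty has no legal effect

4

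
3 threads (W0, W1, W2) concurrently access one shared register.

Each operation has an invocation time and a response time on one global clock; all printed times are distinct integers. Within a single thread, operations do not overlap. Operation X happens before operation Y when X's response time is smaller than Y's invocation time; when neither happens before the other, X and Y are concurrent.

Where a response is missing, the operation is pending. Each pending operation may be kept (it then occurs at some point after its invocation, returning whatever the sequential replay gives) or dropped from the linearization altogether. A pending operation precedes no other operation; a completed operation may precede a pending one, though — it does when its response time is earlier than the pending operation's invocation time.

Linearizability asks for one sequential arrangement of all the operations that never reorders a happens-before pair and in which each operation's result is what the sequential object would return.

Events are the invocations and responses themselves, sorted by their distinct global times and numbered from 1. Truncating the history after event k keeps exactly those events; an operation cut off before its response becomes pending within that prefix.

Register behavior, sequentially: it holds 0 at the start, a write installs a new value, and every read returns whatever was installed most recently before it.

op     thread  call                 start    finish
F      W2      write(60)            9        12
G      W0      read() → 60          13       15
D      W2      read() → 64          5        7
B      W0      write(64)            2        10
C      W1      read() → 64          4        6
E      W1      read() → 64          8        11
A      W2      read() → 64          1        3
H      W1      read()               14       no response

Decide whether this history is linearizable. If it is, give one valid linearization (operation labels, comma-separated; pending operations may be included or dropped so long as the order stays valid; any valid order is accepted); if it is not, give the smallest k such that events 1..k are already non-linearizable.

step 1: B write(64) — value 64
step 2: A read() → 64 — value 64
step 3: C read() → 64 — value 64
step 4: D read() → 64 — value 64
step 5: E read() → 64 — value 64
step 6: F write(60) — value 60
step 7: G read() → 60 — value 60

linearizable — witness: B, A, C, D, E, F, G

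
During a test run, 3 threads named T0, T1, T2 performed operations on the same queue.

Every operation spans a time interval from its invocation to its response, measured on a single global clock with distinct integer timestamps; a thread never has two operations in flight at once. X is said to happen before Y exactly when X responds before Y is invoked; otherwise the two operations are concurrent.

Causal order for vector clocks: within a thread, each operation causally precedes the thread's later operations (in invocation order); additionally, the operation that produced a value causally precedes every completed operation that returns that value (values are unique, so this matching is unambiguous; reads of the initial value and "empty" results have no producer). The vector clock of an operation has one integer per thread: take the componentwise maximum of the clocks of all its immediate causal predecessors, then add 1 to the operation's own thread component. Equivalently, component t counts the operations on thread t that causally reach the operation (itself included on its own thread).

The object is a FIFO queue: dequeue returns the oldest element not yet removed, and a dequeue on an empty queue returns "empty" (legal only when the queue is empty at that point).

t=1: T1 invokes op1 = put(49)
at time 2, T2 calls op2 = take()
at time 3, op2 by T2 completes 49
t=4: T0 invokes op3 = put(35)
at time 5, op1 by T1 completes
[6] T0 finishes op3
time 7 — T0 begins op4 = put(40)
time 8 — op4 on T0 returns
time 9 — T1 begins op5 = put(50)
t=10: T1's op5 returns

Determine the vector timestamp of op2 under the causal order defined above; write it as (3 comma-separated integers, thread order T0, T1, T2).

(0, 1, 1)

VC(op1, invoked at 1): no causal predecessors; +1 on T1 → (0, 1, 0)
VC(op3, invoked at 4): no causal predecessors; +1 on T0 → (1, 0, 0)
op2, invoked 2, takes VC(op1)=(0, 1, 0) under max, adds 1 for T2 → (0, 1, 1)
op5, invoked 9, takes VC(op1)=(0, 1, 0) under max, adds 1 for T1 → (0, 2, 0)
op4, invoked 7, takes VC(op3)=(1, 0, 0) under max, adds 1 for T0 → (2, 0, 0)
target: VC(op2) = (0, 1, 1)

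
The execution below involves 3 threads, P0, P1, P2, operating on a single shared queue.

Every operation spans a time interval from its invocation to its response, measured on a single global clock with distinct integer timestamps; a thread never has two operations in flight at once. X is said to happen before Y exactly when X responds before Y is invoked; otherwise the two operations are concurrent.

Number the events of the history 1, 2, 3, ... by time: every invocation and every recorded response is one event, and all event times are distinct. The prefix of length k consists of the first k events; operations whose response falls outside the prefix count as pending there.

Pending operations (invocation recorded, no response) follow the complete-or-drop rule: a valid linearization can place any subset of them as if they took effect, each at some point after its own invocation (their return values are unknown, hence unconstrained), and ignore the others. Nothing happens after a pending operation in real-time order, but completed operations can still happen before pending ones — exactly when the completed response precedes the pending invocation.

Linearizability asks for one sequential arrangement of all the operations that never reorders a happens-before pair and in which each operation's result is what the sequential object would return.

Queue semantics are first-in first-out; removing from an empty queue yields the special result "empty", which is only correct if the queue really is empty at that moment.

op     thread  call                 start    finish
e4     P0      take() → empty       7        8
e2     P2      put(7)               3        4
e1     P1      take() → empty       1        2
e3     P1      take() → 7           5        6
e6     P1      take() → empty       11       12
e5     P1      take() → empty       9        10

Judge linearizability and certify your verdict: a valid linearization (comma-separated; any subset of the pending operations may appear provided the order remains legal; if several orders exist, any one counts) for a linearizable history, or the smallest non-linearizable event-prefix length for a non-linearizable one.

linearizable — witness: e1, e2, e3, e4, e5, e6

after step 1 (e1 take() → empty): queue <>
after step 2 (e2 put(7)): queue <7>
after step 3 (e3 take() → 7): queue <>
after step 4 (e4 take() → empty): queue <>
after step 5 (e5 take() → empty): queue <>
after step 6 (e6 take() → empty): queue <>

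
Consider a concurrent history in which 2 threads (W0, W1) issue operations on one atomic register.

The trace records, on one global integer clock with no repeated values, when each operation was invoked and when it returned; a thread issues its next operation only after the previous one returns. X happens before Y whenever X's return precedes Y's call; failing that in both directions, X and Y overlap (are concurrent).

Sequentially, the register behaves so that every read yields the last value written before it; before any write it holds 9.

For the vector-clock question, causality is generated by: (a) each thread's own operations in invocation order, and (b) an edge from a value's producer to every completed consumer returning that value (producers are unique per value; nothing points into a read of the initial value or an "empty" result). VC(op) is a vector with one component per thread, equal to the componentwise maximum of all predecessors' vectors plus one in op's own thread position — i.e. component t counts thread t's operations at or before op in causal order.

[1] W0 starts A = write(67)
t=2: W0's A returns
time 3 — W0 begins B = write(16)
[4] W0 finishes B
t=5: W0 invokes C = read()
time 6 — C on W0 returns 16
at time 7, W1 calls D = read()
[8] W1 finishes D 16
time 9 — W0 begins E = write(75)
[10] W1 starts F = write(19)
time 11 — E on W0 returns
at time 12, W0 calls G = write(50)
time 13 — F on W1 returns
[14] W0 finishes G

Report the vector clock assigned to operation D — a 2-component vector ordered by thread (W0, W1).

(2, 1)

root op A, invoked 1: fresh clock plus W0's own tick → (1, 0)
VC(B, invoked at 3): max of VC(A)=(1, 0), then +1 on thread W0 → (2, 0)
VC(D, invoked at 7): max of VC(B)=(2, 0), then +1 on thread W1 → (2, 1)
VC(C, invoked at 5): max of VC(B)=(2, 0), then +1 on thread W0 → (3, 0)
VC(F, invoked at 10): max of VC(D)=(2, 1), then +1 on thread W1 → (2, 2)
VC(E, invoked at 9): max of VC(C)=(3, 0), then +1 on thread W0 → (4, 0)
VC(G, invoked at 12): max of VC(E)=(4, 0), then +1 on thread W0 → (5, 0)
target: VC(D) = (2, 1)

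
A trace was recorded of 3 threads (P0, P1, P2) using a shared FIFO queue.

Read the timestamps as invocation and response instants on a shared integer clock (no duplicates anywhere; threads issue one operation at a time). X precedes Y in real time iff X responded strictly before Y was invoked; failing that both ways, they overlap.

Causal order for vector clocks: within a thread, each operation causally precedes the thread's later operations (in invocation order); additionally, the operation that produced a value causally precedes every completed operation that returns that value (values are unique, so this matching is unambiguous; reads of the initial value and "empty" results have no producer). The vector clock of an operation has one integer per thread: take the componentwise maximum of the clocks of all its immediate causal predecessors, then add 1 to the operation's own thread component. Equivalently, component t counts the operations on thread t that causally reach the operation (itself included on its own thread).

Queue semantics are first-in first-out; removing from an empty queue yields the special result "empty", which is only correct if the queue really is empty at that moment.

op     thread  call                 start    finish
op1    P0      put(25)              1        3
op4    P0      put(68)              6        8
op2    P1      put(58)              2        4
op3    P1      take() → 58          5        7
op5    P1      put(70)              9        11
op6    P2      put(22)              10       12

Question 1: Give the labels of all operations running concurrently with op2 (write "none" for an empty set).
Answer: op1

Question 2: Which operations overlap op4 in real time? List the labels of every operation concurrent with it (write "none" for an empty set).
Answer: op3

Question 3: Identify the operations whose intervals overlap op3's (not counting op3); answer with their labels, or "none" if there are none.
Answer: op4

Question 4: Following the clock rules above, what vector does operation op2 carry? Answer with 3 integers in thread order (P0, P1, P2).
Answer: (0, 1, 0)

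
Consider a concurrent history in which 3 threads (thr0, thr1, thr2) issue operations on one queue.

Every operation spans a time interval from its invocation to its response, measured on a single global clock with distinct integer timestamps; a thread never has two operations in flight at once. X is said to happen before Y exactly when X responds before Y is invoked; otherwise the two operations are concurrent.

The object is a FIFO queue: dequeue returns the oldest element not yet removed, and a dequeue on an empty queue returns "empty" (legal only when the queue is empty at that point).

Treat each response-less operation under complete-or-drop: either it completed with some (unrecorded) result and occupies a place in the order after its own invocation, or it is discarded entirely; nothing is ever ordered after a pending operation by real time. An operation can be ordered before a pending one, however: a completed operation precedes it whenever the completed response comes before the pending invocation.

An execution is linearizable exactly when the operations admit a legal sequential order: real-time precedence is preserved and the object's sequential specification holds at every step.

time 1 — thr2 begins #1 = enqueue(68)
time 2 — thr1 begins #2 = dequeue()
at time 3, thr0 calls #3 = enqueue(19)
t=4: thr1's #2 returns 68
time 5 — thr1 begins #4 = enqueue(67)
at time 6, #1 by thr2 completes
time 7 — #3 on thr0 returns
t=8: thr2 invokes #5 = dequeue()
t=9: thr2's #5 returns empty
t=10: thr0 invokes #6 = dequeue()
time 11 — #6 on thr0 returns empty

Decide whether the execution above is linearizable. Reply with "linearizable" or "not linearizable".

through event 8 a valid linearization exists; event 9 (#5 responding at time 9) ends that
6 orders of the 4 completed queue ops respect real time; none is legal
including or dropping the 1 pending operation (#4) in any combination fails
sample order #1, #2, #3, #5 (pending dropped) stalls at step 4 — #5 dequeue() → empty has no legal effect
sample order #1, #3, #2, #5 (pending dropped) stalls at step 4 — #5 dequeue() → empty has no legal effect

not linearizable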